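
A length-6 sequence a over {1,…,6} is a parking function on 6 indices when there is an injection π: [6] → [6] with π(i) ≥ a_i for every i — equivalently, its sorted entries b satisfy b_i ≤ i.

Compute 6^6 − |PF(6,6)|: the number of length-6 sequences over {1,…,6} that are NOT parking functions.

|PF| = (7−6)·7^(6−1) = 1 · 16807 = 16807 (Pollak)
E.g. (6,6,6,6,6,6) → sorted (6,6,6,6,6,6): b_1=6>1, not a PF.
6^6 − 16807 = 46656 − 16807 = 29849

29849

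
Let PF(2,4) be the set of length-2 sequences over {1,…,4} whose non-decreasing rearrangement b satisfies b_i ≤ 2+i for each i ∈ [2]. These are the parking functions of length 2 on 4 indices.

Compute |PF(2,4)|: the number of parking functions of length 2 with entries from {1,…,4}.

15

Count = 3·5^1 = 3×5 = 15 [KW]
Example (4,3) → sorted (3,4): b_i ≤ 2+i ∀i, a PF.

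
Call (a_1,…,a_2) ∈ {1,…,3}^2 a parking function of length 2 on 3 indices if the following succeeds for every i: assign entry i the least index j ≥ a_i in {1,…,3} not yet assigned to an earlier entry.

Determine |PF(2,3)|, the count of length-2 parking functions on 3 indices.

8

|PF| = (3−2+1)·(3+1)^(2−1) = 2 · 4 = 8
Example (2,3) → sorted (2,3): b_i ≤ 1+i ∀i, a PF.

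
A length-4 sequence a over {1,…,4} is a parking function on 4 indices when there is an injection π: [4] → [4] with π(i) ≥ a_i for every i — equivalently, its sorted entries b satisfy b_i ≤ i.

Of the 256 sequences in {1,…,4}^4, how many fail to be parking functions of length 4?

131

|PF| = (5−4)·5^(4−1) = 1 · 125 = 125 (Konheim–Weiss)
One tuple (2,4,3,4) → sorted (2,3,4,4): b_1=2>1, not a PF.
4^4 − 125 = 256 − 125 = 131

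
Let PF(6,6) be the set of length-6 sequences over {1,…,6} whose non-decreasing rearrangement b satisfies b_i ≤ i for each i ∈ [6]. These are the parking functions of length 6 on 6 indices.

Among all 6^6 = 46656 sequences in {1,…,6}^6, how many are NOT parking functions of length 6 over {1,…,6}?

29849

|PF| = (7−6)·7^(6−1) = 1 · 16807 = 16807
E.g. (3,6,2,5,6,4) → sorted (2,3,4,5,6,6): b_1=2>1, not a PF.
Total 46656; non-PF = 46656−16807 = 29849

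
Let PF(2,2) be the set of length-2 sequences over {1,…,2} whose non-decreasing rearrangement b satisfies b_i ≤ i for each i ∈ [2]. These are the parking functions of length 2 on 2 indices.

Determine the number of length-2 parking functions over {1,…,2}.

Count = (3−2)·3^(2−1) = 1·3 = 3 (Pollak)
Example (1,1) → sorted (1,1): b_i ≤ i ∀i, a PF.

3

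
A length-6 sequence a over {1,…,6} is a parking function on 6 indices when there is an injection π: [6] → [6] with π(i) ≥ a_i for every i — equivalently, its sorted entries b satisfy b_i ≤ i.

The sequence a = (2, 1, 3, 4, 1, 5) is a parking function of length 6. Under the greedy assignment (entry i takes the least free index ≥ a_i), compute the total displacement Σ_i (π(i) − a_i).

5

Σπ = 6·7/2 = 21 (π permutes [6]); Σa = 2+1+3+4+1+5 = 16; disp = 21−16 = 5.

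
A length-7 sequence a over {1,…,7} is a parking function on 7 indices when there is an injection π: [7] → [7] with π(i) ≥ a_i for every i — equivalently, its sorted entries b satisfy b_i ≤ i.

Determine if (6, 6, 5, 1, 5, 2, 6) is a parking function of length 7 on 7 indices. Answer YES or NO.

NO

Rearranged: b = (1, 2, 5, 5, 6, 6, 6).
  b_1=1 ≤ 1
  b_2=2 ≤ 2
  b_3=5 > 3
  fails at i=3 ⇒ NO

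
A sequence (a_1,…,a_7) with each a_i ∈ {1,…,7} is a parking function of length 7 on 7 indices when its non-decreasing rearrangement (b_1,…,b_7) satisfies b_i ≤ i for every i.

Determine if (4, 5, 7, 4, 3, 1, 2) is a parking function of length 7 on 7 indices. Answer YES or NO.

YES

Order a: b = (1, 2, 3, 4, 4, 5, 7).
  b_1=1 ≤ 1
  b_2=2 ≤ 2
  b_3=3 ≤ 3
  b_4=4 ≤ 4
  b_5=4 ≤ 5
  b_6=5 ≤ 6
  b_7=7 ≤ 7
All bounds hold ⇒ YES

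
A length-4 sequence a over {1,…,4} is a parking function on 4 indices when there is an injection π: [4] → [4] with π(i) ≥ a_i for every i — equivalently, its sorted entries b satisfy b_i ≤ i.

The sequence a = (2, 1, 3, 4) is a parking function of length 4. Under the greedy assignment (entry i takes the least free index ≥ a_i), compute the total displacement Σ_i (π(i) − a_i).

Σπ = 4·5/2 = 10 (π permutes [4]); Σa = 2+1+3+4 = 10; disp = 10−10 = 0.

0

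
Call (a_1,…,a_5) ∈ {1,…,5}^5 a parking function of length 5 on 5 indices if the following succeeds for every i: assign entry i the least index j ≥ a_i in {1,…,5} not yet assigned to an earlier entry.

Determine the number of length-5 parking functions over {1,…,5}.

1296

|PF(5,5)| = (5−5+1)·(5+1)^(5−1) = 1·1296 = 1296 (Pollak)
E.g. (5,3,3,1,1) → sorted (1,1,3,3,5): b_i ≤ i ∀i, a PF.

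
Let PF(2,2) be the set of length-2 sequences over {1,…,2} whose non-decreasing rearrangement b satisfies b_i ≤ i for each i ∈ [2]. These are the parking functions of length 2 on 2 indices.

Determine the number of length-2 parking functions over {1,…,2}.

3

|PF(2,2)| = 1·3^1 = 1·3 = 3 [KW]
E.g. (2,1) → sorted (1,2): b_i ≤ i ∀i, a PF.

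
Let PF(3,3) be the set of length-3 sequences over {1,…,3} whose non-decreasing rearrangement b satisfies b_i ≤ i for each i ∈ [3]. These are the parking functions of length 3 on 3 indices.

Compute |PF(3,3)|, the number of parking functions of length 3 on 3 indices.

|PF| = (3+1−3)·(3+1)^{3−1} = 1 · 16 = 16 (Konheim–Weiss)
Check (2,3,1) → sorted (1,2,3): b_i ≤ i ∀i, a PF.

16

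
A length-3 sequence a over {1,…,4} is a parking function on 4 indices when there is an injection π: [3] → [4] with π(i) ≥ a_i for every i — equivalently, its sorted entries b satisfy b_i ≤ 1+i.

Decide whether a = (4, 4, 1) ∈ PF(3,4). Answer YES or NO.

NO

Order a: b = (1, 4, 4).
  b_1=1 ≤ 2
  b_2=4 > 3
  fails at i=2 ⇒ NO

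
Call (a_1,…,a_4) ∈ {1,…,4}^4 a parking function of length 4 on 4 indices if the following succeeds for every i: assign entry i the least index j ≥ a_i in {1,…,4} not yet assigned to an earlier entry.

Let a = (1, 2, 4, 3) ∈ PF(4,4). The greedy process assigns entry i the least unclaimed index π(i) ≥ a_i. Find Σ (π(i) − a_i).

0

Σπ = 10 ({1..4} each once); Σa = 1+2+4+3 = 10; disp = 10−10 = 0.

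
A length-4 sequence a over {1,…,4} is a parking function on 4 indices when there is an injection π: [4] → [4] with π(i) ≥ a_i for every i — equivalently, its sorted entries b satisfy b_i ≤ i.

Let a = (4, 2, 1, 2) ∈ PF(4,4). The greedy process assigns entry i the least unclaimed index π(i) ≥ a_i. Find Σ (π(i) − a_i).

1

Σπ = 10 ({1..4} each once); Σa = 4+2+1+2 = 9; disp = 10−9 = 1.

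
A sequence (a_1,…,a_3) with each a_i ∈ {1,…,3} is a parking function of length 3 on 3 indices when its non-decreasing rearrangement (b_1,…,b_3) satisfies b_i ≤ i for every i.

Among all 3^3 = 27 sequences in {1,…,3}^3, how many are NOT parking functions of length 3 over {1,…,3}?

|PF(3,3)| = (3+1−3)·(3+1)^{3−1} = 1×16 = 16
Example (1,3,3) → sorted (1,3,3): b_2=3>2, not a PF.
So 27 − 16 = 11 fail.

11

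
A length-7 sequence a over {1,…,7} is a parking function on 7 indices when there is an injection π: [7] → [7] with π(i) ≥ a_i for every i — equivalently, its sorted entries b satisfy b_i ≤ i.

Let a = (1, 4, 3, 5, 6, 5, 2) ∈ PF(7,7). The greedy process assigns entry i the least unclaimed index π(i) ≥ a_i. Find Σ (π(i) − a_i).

Σπ = 28 ({1..7} each once); Σa = 1+4+3+5+6+5+2 = 26; disp = 28−26 = 2.

2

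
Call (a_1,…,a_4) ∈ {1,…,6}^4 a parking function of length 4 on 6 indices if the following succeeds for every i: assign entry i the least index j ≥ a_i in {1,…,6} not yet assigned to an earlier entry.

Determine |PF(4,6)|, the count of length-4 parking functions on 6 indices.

1029

|PF(4,6)| = (6+1−4)·(6+1)^{4−1} = 3·343 = 1029
E.g. (6,2,2,1) → sorted (1,2,2,6): b_i ≤ 2+i ∀i, a PF.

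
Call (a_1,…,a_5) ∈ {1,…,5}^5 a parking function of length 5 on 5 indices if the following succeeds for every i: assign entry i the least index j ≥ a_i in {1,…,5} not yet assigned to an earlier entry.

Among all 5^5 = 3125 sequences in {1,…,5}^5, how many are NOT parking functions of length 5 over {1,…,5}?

1829

|PF(5,5)| = (6−5)·6^(5−1) = 1·1296 = 1296 (Pollak)
Example (4,3,4,4,3) → sorted (3,3,4,4,4): b_1=3>1, not a PF.
Total 3125; non-PF = 3125−1296 = 1829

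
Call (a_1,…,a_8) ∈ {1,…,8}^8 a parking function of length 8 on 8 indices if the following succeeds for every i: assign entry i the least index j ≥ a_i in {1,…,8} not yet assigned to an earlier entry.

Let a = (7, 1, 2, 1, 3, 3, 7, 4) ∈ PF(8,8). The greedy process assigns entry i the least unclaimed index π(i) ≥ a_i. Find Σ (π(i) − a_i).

8

Σπ(i) = 1+…+8 = 36; Σa = 7+1+2+1+3+3+7+4 = 28; disp = 36−28 = 8.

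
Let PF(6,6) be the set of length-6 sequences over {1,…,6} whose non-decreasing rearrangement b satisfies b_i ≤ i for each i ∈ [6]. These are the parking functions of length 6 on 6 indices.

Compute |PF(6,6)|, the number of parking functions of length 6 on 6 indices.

16807

|PF(6,6)| = (6+1−6)·(6+1)^{6−1} = 1 · 16807 = 16807 [KW]
One tuple (2,2,4,1,1,5) → sorted (1,1,2,2,4,5): b_i ≤ i ∀i, a PF.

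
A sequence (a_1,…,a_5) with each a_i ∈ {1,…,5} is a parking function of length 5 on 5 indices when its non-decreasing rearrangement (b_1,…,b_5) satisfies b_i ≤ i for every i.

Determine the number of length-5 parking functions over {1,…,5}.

Count = 1·6^4 = 1·1296 = 1296 (Pollak)
Check (4,4,1,3,1) → sorted (1,1,3,4,4): b_i ≤ i ∀i, a PF.

1296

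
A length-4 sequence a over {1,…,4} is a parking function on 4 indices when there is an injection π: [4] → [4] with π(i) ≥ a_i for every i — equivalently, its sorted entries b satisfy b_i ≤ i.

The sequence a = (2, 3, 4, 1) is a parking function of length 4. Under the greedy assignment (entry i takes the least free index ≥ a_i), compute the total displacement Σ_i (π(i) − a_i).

0

Σπ = 4·5/2 = 10 (π permutes [4]); Σa = 2+3+4+1 = 10; disp = 10−10 = 0.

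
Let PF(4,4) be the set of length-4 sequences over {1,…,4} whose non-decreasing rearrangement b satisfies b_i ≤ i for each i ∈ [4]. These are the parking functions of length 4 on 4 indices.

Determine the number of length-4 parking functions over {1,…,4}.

Count = (4+1−4)·(4+1)^{4−1} = 1 · 125 = 125 [KW]
Example (3,4,2,1) → sorted (1,2,3,4): b_i ≤ i ∀i, a PF.

125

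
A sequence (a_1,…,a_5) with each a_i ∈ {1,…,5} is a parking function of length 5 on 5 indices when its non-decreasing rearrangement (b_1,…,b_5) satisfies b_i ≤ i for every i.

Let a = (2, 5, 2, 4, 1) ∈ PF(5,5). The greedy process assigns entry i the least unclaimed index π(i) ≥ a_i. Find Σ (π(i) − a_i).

1

Σπ = 15 ({1..5} each once); Σa = 2+5+2+4+1 = 14; disp = 15−14 = 1.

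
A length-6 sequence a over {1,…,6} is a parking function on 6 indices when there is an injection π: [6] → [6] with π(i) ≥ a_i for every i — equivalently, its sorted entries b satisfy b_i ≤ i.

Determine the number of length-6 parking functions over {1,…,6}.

|PF| = (6−6+1)·(6+1)^(6−1) = 1·16807 = 16807
Check (1,5,3,1,3,4) → sorted (1,1,3,3,4,5): b_i ≤ i ∀i, a PF.

16807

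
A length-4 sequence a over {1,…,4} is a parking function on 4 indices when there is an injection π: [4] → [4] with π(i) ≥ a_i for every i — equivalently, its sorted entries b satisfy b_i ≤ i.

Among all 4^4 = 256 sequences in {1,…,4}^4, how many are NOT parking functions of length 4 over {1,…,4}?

131

|PF(4,4)| = (5−4)·5^(4−1) = 1 · 125 = 125
One tuple (4,3,4,3) → sorted (3,3,4,4): b_1=3>1, not a PF.
4^4 − 125 = 256 − 125 = 131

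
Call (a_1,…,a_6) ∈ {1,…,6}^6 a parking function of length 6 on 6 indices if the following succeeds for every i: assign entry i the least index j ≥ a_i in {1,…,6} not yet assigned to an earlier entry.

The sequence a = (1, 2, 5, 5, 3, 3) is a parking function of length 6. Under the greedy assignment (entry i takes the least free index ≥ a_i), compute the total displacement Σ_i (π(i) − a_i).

2

Σπ = 6·7/2 = 21 (π permutes [6]); Σa = 1+2+5+5+3+3 = 19; disp = 21−19 = 2.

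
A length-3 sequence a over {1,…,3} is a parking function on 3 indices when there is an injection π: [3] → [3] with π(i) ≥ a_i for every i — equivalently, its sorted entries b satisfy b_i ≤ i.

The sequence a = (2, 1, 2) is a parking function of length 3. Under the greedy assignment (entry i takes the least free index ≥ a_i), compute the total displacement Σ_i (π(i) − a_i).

Σπ = 3·4/2 = 6 (π permutes [3]); Σa = 2+1+2 = 5; disp = 6−5 = 1.

1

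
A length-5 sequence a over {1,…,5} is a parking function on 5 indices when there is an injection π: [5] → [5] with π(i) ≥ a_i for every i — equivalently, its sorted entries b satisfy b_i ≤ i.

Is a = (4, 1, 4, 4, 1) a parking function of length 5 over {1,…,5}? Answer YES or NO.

NO

Order a: b = (1, 1, 4, 4, 4).
  b_1=1 ≤ 1
  b_2=1 ≤ 2
  b_3=4 > 3
  fails at i=3 ⇒ NO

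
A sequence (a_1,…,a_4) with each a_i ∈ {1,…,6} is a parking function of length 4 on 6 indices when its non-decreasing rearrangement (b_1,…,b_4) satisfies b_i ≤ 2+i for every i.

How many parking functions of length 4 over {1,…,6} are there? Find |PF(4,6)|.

1029

|PF| = 3·7^3 = 3×343 = 1029 (Pollak)
One tuple (5,4,2,2) → sorted (2,2,4,5): b_i ≤ 2+i ∀i, a PF.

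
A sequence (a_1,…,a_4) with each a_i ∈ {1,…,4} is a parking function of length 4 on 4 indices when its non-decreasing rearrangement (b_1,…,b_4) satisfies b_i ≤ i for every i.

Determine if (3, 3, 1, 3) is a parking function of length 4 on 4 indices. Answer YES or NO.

NO

Sorted: b = (1, 3, 3, 3).
  b_1=1 ≤ 1
  b_2=3 > 2
  fails at i=2 ⇒ NO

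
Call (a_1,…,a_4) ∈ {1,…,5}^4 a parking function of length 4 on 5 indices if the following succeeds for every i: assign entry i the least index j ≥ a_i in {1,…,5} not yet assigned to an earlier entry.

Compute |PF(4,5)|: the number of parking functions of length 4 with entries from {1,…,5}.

Count = 2·6^3 = 2×216 = 432 (Pollak)
Example (3,3,1,2) → sorted (1,2,3,3): b_i ≤ 1+i ∀i, a PF.

432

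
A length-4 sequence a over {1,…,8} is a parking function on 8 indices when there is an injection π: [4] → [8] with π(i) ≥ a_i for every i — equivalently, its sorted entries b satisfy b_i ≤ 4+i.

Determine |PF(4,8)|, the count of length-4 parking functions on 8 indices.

#PF = (8+1−4)·(8+1)^{4−1} = 5 · 729 = 3645 [KW]
E.g. (4,7,5,3) → sorted (3,4,5,7): b_i ≤ 4+i ∀i, a PF.

3645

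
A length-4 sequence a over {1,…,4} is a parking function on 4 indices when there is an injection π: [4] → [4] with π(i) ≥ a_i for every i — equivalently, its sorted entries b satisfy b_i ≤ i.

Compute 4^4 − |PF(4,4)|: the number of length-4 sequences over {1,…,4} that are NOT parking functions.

131

#PF = (5−4)·5^(4−1) = 1·125 = 125 (Pollak)
Example (2,2,3,2) → sorted (2,2,2,3): b_1=2>1, not a PF.
Total 256; non-PF = 256−125 = 131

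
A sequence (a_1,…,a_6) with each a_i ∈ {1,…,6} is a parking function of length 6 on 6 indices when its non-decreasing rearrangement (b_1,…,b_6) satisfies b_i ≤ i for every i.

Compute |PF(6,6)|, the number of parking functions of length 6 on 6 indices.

|PF| = (7−6)·7^(6−1) = 1·16807 = 16807 [KW]
Check (1,5,2,3,5,3) → sorted (1,2,3,3,5,5): b_i ≤ i ∀i, a PF.

16807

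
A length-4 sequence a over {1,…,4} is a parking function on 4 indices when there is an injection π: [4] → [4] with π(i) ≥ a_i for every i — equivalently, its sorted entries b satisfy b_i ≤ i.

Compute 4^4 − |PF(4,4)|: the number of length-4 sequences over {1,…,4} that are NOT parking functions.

|PF| = (4−4+1)·(4+1)^(4−1) = 1·125 = 125
One tuple (2,3,3,2) → sorted (2,2,3,3): b_1=2>1, not a PF.
4^4 − 125 = 256 − 125 = 131

131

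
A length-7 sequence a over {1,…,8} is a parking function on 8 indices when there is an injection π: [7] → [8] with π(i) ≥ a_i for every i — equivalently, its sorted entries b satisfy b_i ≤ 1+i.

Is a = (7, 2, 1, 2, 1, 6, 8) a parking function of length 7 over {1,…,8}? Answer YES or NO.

YES

Sorted: b = (1, 1, 2, 2, 6, 7, 8).
  b_1=1 ≤ 2
  b_2=1 ≤ 3
  b_3=2 ≤ 4
  b_4=2 ≤ 5
  b_5=6 ≤ 6
  b_6=7 ≤ 7
  b_7=8 ≤ 8
All bounds hold ⇒ YES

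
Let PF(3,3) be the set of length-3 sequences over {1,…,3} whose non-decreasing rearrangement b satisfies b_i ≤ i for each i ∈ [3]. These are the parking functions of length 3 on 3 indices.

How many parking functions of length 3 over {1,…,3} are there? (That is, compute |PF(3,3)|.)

|PF(3,3)| = (3−3+1)·(3+1)^(3−1) = 1×16 = 16
Check (1,3,2) → sorted (1,2,3): b_i ≤ i ∀i, a PF.

16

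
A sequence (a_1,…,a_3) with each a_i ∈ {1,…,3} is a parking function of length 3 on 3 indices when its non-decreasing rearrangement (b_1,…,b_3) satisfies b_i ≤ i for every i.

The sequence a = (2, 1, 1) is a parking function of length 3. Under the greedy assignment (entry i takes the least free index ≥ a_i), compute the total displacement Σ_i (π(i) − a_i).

2

Σπ(i) = 1+…+3 = 6; Σa = 2+1+1 = 4; disp = 6−4 = 2.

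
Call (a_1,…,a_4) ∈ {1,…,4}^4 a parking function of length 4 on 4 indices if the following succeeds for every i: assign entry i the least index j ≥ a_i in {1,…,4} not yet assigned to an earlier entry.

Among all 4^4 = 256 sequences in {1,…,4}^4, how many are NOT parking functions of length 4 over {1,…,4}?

|PF| = (5−4)·5^(4−1) = 1·125 = 125 (Pollak)
E.g. (3,4,3,3) → sorted (3,3,3,4): b_1=3>1, not a PF.
So 256 − 125 = 131 fail.

131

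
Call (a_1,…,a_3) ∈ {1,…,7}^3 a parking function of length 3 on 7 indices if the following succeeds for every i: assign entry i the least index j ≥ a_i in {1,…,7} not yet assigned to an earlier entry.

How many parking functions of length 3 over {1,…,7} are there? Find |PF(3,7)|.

320

|PF(3,7)| = (8−3)·8^(3−1) = 5 · 64 = 320 (Pollak)
Example (7,5,6) → sorted (5,6,7): b_i ≤ 4+i ∀i, a PF.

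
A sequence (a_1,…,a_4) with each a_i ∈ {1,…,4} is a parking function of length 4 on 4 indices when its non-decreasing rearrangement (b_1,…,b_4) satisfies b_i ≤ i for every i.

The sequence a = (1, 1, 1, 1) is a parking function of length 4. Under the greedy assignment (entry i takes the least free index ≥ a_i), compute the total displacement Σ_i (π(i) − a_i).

6

Σπ(i) = 1+…+4 = 10; Σa = 1+1+1+1 = 4; disp = 10−4 = 6.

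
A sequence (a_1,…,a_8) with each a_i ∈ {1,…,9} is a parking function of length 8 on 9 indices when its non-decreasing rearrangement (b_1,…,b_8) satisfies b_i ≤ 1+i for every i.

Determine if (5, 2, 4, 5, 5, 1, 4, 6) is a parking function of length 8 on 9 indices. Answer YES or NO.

YES

Rearranged: b = (1, 2, 4, 4, 5, 5, 5, 6).
  b_1=1 ≤ 2
  b_2=2 ≤ 3
  b_3=4 ≤ 4
  b_4=4 ≤ 5
  b_5=5 ≤ 6
  b_6=5 ≤ 7
  b_7=5 ≤ 8
  b_8=6 ≤ 9
All bounds hold ⇒ YES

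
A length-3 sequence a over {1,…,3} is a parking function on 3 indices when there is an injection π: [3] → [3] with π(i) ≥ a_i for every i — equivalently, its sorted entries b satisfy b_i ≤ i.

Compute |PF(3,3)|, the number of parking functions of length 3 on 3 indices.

16

Count = 1·4^2 = 1·16 = 16 (Konheim–Weiss)
E.g. (3,2,1) → sorted (1,2,3): b_i ≤ i ∀i, a PF.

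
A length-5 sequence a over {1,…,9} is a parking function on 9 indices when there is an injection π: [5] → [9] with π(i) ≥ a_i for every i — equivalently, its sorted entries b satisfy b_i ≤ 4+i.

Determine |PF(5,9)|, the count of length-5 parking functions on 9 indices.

Count = (9+1−5)·(9+1)^{5−1} = 5 · 10000 = 50000 (Konheim–Weiss)
E.g. (8,6,7,8,4) → sorted (4,6,7,8,8): b_i ≤ 4+i ∀i, a PF.

50000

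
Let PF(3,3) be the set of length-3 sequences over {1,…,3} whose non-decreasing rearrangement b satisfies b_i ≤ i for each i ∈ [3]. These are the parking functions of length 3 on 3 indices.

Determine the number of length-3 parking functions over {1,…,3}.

|PF(3,3)| = 1·4^2 = 1·16 = 16
One tuple (2,1,1) → sorted (1,1,2): b_i ≤ i ∀i, a PF.

16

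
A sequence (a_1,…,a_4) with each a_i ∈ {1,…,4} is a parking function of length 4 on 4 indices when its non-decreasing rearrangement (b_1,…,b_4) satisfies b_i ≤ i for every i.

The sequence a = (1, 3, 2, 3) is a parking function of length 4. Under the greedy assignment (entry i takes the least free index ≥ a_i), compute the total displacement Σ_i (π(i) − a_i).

Σπ = 10 ({1..4} each once); Σa = 1+3+2+3 = 9; disp = 10−9 = 1.

1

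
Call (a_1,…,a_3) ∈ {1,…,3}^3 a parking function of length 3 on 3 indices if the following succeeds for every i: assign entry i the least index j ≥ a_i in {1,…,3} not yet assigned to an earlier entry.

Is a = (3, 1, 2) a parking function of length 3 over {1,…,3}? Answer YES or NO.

YES

Order a: b = (1, 2, 3).
  b_1=1 ≤ 1
  b_2=2 ≤ 2
  b_3=3 ≤ 3
All bounds hold ⇒ YES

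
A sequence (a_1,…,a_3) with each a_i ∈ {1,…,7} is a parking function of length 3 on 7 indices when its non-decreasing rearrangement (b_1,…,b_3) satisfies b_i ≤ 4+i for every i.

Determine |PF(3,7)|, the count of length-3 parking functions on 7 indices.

320

Count = (7+1−3)·(7+1)^{3−1} = 5 · 64 = 320 (Pollak)
One tuple (3,3,2) → sorted (2,3,3): b_i ≤ 4+i ∀i, a PF.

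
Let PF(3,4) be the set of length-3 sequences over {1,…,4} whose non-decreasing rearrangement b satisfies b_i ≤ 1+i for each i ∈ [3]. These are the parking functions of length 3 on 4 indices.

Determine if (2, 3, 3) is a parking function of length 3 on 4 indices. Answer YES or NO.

Order a: b = (2, 3, 3).
  b_1=2 ≤ 2
  b_2=3 ≤ 3
  b_3=3 ≤ 4
All bounds hold ⇒ YES

YES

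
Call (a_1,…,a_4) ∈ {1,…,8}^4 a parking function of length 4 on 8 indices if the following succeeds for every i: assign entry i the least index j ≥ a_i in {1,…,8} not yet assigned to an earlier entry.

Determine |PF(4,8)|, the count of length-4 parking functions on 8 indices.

3645

#PF = (8−4+1)·(8+1)^(4−1) = 5 · 729 = 3645 [KW]
Check (4,2,7,3) → sorted (2,3,4,7): b_i ≤ 4+i ∀i, a PF.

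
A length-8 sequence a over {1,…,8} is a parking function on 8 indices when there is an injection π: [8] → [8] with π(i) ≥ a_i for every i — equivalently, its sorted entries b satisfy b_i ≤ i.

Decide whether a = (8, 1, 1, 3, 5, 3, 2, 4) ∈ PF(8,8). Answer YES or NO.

Rearranged: b = (1, 1, 2, 3, 3, 4, 5, 8).
  b_1=1 ≤ 1
  b_2=1 ≤ 2
  b_3=2 ≤ 3
  b_4=3 ≤ 4
  b_5=3 ≤ 5
  b_6=4 ≤ 6
  b_7=5 ≤ 7
  b_8=8 ≤ 8
All bounds hold ⇒ YES

YES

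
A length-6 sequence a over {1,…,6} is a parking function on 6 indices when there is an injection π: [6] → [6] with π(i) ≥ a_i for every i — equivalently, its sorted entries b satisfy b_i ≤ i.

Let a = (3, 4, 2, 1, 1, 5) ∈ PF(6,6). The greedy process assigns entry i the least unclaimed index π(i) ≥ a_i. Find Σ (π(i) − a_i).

Σπ = 21 ({1..6} each once); Σa = 3+4+2+1+1+5 = 16; disp = 21−16 = 5.

5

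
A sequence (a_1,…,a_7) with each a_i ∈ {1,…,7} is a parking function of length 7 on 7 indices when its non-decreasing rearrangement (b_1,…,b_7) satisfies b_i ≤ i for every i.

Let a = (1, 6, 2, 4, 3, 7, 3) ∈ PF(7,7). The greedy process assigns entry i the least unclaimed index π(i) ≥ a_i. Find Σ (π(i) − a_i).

2

Σπ = 7·8/2 = 28 (π permutes [7]); Σa = 1+6+2+4+3+7+3 = 26; disp = 28−26 = 2.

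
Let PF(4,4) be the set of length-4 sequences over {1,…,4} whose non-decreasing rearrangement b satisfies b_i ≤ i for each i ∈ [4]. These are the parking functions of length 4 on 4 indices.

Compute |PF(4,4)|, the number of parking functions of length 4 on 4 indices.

|PF(4,4)| = (4+1−4)·(4+1)^{4−1} = 1 · 125 = 125 (Pollak)
E.g. (3,1,2,1) → sorted (1,1,2,3): b_i ≤ i ∀i, a PF.

125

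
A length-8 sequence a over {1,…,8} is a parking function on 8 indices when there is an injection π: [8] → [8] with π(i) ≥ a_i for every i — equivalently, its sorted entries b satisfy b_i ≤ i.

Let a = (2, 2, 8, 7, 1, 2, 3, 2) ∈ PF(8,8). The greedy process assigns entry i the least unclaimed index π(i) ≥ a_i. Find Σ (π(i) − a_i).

Σπ(i) = 1+…+8 = 36; Σa = 2+2+8+7+1+2+3+2 = 27; disp = 36−27 = 9.

9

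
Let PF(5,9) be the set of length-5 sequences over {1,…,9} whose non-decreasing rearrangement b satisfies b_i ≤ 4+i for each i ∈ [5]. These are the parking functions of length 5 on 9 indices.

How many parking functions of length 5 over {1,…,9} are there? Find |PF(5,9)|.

50000

|PF| = 5·10^4 = 5·10000 = 50000
Example (5,6,7,8,6) → sorted (5,6,6,7,8): b_i ≤ 4+i ∀i, a PF.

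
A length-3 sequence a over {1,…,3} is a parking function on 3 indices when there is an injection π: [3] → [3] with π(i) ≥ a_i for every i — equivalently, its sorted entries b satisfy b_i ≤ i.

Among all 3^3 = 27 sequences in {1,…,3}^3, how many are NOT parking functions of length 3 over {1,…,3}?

Count = 1·4^2 = 1·16 = 16 (Pollak)
Example (3,3,3) → sorted (3,3,3): b_1=3>1, not a PF.
3^3 − 16 = 27 − 16 = 11

11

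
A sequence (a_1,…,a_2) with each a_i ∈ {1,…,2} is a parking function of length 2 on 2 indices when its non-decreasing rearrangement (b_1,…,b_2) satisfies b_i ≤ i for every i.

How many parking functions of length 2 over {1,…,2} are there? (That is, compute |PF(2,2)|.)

Count = (3−2)·3^(2−1) = 1·3 = 3
One tuple (2,1) → sorted (1,2): b_i ≤ i ∀i, a PF.

3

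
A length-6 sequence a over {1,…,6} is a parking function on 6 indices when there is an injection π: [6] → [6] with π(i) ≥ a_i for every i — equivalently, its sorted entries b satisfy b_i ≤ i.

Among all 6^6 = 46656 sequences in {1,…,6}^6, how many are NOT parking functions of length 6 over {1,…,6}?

29849

|PF(6,6)| = (6+1−6)·(6+1)^{6−1} = 1·16807 = 16807 (Pollak)
Check (6,3,6,6,2,6) → sorted (2,3,6,6,6,6): b_1=2>1, not a PF.
Total 46656; non-PF = 46656−16807 = 29849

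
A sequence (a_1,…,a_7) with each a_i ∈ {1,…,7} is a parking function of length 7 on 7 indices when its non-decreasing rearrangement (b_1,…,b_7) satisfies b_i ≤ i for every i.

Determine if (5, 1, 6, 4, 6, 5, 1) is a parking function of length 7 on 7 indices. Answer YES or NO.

Order a: b = (1, 1, 4, 5, 5, 6, 6).
  b_1=1 ≤ 1
  b_2=1 ≤ 2
  b_3=4 > 3
  fails at i=3 ⇒ NO

NO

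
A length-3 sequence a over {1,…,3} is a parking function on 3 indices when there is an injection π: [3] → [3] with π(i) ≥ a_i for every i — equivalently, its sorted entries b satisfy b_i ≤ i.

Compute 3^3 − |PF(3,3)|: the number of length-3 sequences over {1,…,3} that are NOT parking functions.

#PF = (3−3+1)·(3+1)^(3−1) = 1·16 = 16 (Pollak)
Example (2,2,2) → sorted (2,2,2): b_1=2>1, not a PF.
So 27 − 16 = 11 fail.

11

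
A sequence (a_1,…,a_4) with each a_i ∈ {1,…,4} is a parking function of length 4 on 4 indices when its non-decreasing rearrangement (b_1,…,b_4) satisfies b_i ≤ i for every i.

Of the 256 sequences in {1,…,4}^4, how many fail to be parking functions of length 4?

131

|PF(4,4)| = (5−4)·5^(4−1) = 1 · 125 = 125 (Konheim–Weiss)
E.g. (3,3,3,2) → sorted (2,3,3,3): b_1=2>1, not a PF.
So 256 − 125 = 131 fail.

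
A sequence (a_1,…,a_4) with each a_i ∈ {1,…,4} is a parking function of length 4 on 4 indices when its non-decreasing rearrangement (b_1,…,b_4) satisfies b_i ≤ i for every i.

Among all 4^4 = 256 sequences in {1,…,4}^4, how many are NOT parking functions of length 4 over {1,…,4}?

131

|PF| = 1·5^3 = 1×125 = 125
One tuple (2,2,4,4) → sorted (2,2,4,4): b_1=2>1, not a PF.
So 256 − 125 = 131 fail.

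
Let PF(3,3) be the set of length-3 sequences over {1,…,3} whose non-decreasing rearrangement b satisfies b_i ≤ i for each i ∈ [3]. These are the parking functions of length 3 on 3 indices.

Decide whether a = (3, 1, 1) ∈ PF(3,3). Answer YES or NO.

Sorted: b = (1, 1, 3).
  b_1=1 ≤ 1
  b_2=1 ≤ 2
  b_3=3 ≤ 3
All bounds hold ⇒ YES

YES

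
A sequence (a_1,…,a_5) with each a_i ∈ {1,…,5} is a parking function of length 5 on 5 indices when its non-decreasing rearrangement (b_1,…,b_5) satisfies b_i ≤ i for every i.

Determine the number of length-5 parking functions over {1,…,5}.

1296

|PF(5,5)| = (5−5+1)·(5+1)^(5−1) = 1·1296 = 1296 (Pollak)
E.g. (5,2,2,1,4) → sorted (1,2,2,4,5): b_i ≤ i ∀i, a PF.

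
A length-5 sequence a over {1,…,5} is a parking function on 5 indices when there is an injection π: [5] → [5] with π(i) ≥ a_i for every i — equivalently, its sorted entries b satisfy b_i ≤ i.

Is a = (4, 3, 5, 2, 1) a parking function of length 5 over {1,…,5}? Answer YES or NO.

Rearranged: b = (1, 2, 3, 4, 5).
  b_1=1 ≤ 1
  b_2=2 ≤ 2
  b_3=3 ≤ 3
  b_4=4 ≤ 4
  b_5=5 ≤ 5
All bounds hold ⇒ YES

YES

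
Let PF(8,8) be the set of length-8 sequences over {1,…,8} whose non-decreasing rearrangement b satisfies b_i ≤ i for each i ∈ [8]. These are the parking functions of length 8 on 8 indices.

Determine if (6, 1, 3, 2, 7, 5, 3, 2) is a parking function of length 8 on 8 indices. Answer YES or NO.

YES

Rearranged: b = (1, 2, 2, 3, 3, 5, 6, 7).
  b_1=1 ≤ 1
  b_2=2 ≤ 2
  b_3=2 ≤ 3
  b_4=3 ≤ 4
  b_5=3 ≤ 5
  b_6=5 ≤ 6
  b_7=6 ≤ 7
  b_8=7 ≤ 8
All bounds hold ⇒ YES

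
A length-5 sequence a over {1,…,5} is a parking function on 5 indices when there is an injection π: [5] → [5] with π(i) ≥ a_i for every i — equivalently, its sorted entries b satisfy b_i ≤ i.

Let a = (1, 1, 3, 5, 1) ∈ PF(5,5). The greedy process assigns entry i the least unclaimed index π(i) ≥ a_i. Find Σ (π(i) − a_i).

Σπ = 5·6/2 = 15 (π permutes [5]); Σa = 1+1+3+5+1 = 11; disp = 15−11 = 4.

4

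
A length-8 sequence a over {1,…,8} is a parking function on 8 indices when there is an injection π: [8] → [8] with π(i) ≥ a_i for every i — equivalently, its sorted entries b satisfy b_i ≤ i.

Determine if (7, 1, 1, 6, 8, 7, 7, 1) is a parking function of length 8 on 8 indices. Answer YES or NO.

NO

Rearranged: b = (1, 1, 1, 6, 7, 7, 7, 8).
  b_1=1 ≤ 1
  b_2=1 ≤ 2
  b_3=1 ≤ 3
  b_4=6 > 4
  fails at i=4 ⇒ NO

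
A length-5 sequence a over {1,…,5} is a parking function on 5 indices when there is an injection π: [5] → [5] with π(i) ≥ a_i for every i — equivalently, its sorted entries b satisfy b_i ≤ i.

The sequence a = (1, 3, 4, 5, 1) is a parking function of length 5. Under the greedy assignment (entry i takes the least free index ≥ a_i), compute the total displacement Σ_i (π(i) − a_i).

Σπ(i) = 1+…+5 = 15; Σa = 1+3+4+5+1 = 14; disp = 15−14 = 1.

1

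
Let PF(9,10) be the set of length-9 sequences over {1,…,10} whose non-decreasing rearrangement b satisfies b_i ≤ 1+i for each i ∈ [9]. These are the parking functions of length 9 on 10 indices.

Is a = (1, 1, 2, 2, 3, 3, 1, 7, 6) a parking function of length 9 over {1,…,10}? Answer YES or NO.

Rearranged: b = (1, 1, 1, 2, 2, 3, 3, 6, 7).
  b_1=1 ≤ 2
  b_2=1 ≤ 3
  b_3=1 ≤ 4
  b_4=2 ≤ 5
  b_5=2 ≤ 6
  b_6=3 ≤ 7
  b_7=3 ≤ 8
  b_8=6 ≤ 9
  b_9=7 ≤ 10
All bounds hold ⇒ YES

YES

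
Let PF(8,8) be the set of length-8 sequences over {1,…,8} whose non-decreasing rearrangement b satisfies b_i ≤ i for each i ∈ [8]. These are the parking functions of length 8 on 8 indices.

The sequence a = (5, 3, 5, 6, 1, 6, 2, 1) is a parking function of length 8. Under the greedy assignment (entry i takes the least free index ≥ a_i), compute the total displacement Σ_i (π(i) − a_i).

7

Σπ(i) = 1+…+8 = 36; Σa = 5+3+5+6+1+6+2+1 = 29; disp = 36−29 = 7.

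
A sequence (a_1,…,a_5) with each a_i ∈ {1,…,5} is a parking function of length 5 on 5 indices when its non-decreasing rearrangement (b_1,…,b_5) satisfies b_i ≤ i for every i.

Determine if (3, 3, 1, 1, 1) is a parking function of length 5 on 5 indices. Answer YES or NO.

Rearranged: b = (1, 1, 1, 3, 3).
  b_1=1 ≤ 1
  b_2=1 ≤ 2
  b_3=1 ≤ 3
  b_4=3 ≤ 4
  b_5=3 ≤ 5
All bounds hold ⇒ YES

YES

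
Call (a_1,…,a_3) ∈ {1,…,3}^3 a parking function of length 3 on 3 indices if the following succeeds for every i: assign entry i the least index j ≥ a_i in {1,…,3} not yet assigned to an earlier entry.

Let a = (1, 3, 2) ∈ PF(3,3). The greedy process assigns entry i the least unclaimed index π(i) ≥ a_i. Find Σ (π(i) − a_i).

Σπ = 3·4/2 = 6 (π permutes [3]); Σa = 1+3+2 = 6; disp = 6−6 = 0.

0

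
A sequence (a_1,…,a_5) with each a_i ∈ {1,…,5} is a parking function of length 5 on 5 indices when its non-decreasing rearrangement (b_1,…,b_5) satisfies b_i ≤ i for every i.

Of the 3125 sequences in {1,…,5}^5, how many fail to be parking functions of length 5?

#PF = (5−5+1)·(5+1)^(5−1) = 1·1296 = 1296 (Pollak)
Example (4,4,2,5,1) → sorted (1,2,4,4,5): b_3=4>3, not a PF.
Total 3125; non-PF = 3125−1296 = 1829

1829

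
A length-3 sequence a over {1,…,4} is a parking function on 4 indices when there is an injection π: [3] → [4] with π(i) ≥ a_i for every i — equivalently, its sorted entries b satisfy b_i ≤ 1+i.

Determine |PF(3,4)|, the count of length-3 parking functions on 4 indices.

50

|PF(3,4)| = (5−3)·5^(3−1) = 2·25 = 50 (Pollak)
E.g. (2,3,4) → sorted (2,3,4): b_i ≤ 1+i ∀i, a PF.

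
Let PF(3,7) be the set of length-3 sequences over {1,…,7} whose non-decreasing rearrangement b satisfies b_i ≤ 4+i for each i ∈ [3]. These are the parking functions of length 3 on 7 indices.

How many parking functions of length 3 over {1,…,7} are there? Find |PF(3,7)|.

320

Count = (8−3)·8^(3−1) = 5×64 = 320 (Konheim–Weiss)
E.g. (4,4,2) → sorted (2,4,4): b_i ≤ 4+i ∀i, a PF.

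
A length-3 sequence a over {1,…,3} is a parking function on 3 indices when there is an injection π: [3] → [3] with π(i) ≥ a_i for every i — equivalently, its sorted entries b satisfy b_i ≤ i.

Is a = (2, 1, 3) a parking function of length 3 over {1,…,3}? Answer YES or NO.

Rearranged: b = (1, 2, 3).
  b_1=1 ≤ 1
  b_2=2 ≤ 2
  b_3=3 ≤ 3
All bounds hold ⇒ YES

YES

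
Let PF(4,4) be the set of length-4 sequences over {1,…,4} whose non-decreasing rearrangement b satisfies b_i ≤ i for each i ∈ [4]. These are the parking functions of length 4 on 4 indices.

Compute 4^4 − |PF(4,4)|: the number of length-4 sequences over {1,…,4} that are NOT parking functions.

Count = 1·5^3 = 1·125 = 125 (Pollak)
One tuple (4,2,1,4) → sorted (1,2,4,4): b_3=4>3, not a PF.
Total 256; non-PF = 256−125 = 131

131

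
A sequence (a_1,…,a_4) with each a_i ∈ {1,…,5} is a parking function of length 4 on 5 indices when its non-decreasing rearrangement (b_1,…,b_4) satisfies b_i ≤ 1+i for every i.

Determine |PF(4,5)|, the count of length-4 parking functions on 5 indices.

432

Count = (5−4+1)·(5+1)^(4−1) = 2×216 = 432 (Pollak)
Check (1,2,2,4) → sorted (1,2,2,4): b_i ≤ 1+i ∀i, a PF.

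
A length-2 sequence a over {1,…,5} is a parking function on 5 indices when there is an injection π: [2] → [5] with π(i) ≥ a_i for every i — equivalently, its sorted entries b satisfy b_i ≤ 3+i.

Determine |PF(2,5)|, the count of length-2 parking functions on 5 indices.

24

#PF = 4·6^1 = 4 · 6 = 24 (Konheim–Weiss)
One tuple (3,5) → sorted (3,5): b_i ≤ 3+i ∀i, a PF.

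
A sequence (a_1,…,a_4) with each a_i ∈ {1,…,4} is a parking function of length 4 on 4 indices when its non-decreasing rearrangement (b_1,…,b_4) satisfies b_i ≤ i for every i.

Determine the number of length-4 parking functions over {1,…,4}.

#PF = (4−4+1)·(4+1)^(4−1) = 1·125 = 125 (Konheim–Weiss)
Check (3,1,1,3) → sorted (1,1,3,3): b_i ≤ i ∀i, a PF.

125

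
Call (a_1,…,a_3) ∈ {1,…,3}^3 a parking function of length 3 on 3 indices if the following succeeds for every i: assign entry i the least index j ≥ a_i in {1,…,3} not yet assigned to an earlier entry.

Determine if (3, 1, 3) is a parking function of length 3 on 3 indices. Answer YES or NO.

Rearranged: b = (1, 3, 3).
  b_1=1 ≤ 1
  b_2=3 > 2
  fails at i=2 ⇒ NO

NO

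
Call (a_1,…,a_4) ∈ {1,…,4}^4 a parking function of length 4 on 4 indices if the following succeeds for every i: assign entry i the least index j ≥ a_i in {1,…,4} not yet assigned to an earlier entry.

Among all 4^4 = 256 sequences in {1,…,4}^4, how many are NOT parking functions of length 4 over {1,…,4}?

Count = (4+1−4)·(4+1)^{4−1} = 1 · 125 = 125 [KW]
Example (2,3,2,4) → sorted (2,2,3,4): b_1=2>1, not a PF.
So 256 − 125 = 131 fail.

131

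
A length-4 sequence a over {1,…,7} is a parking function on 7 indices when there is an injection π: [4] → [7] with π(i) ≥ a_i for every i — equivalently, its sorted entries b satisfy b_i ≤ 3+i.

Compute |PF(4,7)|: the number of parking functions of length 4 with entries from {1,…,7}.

Count = (7−4+1)·(7+1)^(4−1) = 4 · 512 = 2048
One tuple (3,5,4,5) → sorted (3,4,5,5): b_i ≤ 3+i ∀i, a PF.

2048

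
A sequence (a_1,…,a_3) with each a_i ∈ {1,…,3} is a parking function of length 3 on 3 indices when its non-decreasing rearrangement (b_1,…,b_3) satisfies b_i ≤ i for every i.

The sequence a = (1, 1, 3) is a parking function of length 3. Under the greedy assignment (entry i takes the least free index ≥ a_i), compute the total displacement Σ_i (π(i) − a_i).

1

Σπ = 6 ({1..3} each once); Σa = 1+1+3 = 5; disp = 6−5 = 1.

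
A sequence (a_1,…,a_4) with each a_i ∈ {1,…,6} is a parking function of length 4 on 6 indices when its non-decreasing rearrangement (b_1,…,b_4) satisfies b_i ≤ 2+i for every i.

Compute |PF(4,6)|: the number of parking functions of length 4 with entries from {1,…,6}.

1029

|PF| = (6+1−4)·(6+1)^{4−1} = 3×343 = 1029
Example (3,2,1,3) → sorted (1,2,3,3): b_i ≤ 2+i ∀i, a PF.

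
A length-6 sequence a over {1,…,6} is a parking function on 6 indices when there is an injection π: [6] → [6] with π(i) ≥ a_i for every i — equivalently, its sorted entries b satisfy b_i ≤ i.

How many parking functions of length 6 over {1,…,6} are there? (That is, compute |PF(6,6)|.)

16807

|PF| = (6−6+1)·(6+1)^(6−1) = 1 · 16807 = 16807 (Konheim–Weiss)
Example (2,4,2,6,1,3) → sorted (1,2,2,3,4,6): b_i ≤ i ∀i, a PF.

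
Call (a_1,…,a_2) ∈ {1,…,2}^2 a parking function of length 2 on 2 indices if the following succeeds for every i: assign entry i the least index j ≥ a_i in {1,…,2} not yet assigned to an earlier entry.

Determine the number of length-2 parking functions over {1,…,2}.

Count = (2−2+1)·(2+1)^(2−1) = 1×3 = 3 [KW]
Example (1,1) → sorted (1,1): b_i ≤ i ∀i, a PF.

3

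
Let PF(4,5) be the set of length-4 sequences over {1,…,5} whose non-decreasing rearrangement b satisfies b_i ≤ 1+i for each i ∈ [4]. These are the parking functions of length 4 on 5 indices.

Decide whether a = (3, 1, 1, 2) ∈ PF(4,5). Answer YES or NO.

Order a: b = (1, 1, 2, 3).
  b_1=1 ≤ 2
  b_2=1 ≤ 3
  b_3=2 ≤ 4
  b_4=3 ≤ 5
All bounds hold ⇒ YES

YES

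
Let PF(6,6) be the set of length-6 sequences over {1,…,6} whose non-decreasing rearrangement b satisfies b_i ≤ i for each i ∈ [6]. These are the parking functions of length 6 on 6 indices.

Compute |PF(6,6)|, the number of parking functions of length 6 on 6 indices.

16807

#PF = (6+1−6)·(6+1)^{6−1} = 1×16807 = 16807 [KW]
Example (3,2,1,4,6,3) → sorted (1,2,3,3,4,6): b_i ≤ i ∀i, a PF.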